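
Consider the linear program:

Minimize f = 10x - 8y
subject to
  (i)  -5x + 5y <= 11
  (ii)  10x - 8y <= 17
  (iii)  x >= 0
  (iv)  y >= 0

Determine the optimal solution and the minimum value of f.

Extreme points and f = 10x - 8y:
  (173/10, 39/2) → f = 17
  (0, 11/5) → f = -88/5
  (17/10, 0) → f = 17
  (0, 0) → f = 0

The optimum lies where -5x + 5y = 11 and x = 0.
Solving simultaneously gives x = 0, y = 11/5.

x = 0, y = 11/5, minimum f = -88/5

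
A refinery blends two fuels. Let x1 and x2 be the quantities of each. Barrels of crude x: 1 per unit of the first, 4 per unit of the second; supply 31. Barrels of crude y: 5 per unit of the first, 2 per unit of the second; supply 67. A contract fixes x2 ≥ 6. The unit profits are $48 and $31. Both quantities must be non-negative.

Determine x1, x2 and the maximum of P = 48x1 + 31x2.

Extreme points and P = 48x1 + 31x2:
  (0, 31/4) → P = 961/4
  (0, 6) → P = 186
  (7, 6) → P = 522

x1 = 7, x2 = 6, maximum P = 522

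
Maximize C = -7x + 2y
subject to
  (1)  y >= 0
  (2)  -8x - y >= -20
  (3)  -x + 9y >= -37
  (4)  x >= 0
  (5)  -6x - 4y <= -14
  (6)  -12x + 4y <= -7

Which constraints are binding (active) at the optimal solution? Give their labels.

(5) and (6)

Extreme points and C = -7x + 2y:
  (5/2, 0) → C = -35/2
  (7/3, 0) → C = -49/3
  (87/44, 46/11) → C = -241/44
  (7/6, 7/4) → C = -14/3

The maximum is at (7/6, 7/4). Substituting into each constraint, equality holds for (5) and (6); the remaining constraints have slack.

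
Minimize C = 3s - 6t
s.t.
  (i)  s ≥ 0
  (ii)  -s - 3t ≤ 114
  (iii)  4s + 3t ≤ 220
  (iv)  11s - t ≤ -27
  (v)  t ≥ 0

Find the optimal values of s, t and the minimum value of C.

Feasible corners and C = 3s - 6t:
  (0, 220/3) → C = -440
  (0, 27) → C = -162
  (139/37, 2528/37) → C = -14751/37

s = 0, t = 220/3, minimum C = -440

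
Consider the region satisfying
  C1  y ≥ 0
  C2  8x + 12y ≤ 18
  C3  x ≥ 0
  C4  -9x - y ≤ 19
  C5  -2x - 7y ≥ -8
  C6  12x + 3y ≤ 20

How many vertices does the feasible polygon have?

The feasible vertices (each the meet of two boundaries and inside every other half-plane) are:
  (0, 0)
  (5/3, 0)
  (15/16, 7/8)
  (31/20, 7/15)
  (0, 8/7)

5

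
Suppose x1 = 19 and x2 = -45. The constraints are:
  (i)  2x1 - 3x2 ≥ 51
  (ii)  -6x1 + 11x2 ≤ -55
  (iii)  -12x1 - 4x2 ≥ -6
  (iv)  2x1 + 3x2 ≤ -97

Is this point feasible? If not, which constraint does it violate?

not feasible — violates (iii)

Constraint (iii): -12x1 - 4x2 = -48, which is not ≥ -6. All other constraints are satisfied.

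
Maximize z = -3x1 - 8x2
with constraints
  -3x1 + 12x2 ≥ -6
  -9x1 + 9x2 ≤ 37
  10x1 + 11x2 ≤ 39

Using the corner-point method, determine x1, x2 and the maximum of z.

x1 = -166/27, x2 = -55/27, maximum z = 938/27

Vertices and z = -3x1 - 8x2:
  (-166/27, -55/27) → z = 938/27
  (178/51, 19/51) → z = -686/51
  (-8/27, 103/27) → z = -800/27

The optimum lies where -3x1 + 12x2 = -6 and -9x1 + 9x2 = 37.
Solving simultaneously gives x1 = -166/27, x2 = -55/27.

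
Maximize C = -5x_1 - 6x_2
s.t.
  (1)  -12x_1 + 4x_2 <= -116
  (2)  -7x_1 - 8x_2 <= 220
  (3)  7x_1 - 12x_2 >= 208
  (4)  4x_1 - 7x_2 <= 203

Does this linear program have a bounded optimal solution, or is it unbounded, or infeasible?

Feasible corners and C = -5x_1 - 6x_2:
  (12/31, -863/31) → C = 5118/31
  (140/29, -421/29) → C = 1826/29
  (28/27, -767/27) → C = 4462/27
The feasible region has finitely many vertices and no improving ray; the maximum is 4462/27 at (28/27, -767/27).

bounded optimum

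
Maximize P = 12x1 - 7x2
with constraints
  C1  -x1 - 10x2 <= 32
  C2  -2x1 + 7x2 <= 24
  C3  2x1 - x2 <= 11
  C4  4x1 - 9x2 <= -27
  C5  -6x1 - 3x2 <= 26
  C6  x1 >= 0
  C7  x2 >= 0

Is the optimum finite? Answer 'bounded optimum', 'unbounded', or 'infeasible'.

Feasible corners and P = 12x1 - 7x2:
  (27/10, 21/5) → P = 3
  (0, 24/7) → P = -24
  (0, 3) → P = -21
The feasible region has finitely many vertices and no improving ray; the maximum is 3 at (27/10, 21/5).

bounded optimum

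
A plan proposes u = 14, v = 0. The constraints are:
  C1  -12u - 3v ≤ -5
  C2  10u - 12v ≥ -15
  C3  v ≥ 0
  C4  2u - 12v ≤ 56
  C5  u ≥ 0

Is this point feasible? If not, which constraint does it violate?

C1: -168 ≤ -5 ✓
C2: 140 ≥ -15 ✓
C3: 0 ≥ 0 ✓
C4: 28 ≤ 56 ✓
C5: 14 ≥ 0 ✓

feasible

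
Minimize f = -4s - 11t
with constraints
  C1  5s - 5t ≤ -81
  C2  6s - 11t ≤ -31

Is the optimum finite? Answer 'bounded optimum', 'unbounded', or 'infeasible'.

unbounded

From the feasible point (-736/25, -331/25), moving in the direction (5, 5) keeps every constraint satisfied while f decreases without bound.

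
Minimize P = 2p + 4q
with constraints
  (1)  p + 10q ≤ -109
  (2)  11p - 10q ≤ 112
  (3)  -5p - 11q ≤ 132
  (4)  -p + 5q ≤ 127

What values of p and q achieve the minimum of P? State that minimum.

p = -121/39, q = -413/39, minimum P = -1894/39

Vertices and P = 2p + 4q:
  (1/4, -437/40) → P = -216/5
  (-121/39, -413/39) → P = -1894/39
  (-88/171, -2012/171) → P = -8224/171

At the optimal vertex, p + 10q = -109 and -5p - 11q = 132.
Solving simultaneously gives p = -121/39, q = -413/39.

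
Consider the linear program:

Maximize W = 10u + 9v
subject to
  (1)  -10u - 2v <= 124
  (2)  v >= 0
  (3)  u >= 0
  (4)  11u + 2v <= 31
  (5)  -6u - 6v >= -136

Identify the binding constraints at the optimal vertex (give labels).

(3) and (4)

Extreme points and W = 10u + 9v:
  (0, 0) → W = 0
  (31/11, 0) → W = 310/11
  (0, 31/2) → W = 279/2

The maximum is at (0, 31/2). Substituting into each constraint, equality holds for (3) and (4); the remaining constraints have slack.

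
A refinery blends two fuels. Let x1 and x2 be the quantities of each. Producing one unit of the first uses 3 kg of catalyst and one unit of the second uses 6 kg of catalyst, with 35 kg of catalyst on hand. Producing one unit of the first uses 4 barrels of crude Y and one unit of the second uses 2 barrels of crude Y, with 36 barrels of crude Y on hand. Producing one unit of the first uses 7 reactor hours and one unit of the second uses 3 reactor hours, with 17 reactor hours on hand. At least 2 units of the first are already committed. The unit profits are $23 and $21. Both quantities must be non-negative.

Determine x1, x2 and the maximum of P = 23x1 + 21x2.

Extreme points and P = 23x1 + 21x2:
  (17/7, 0) → P = 391/7
  (2, 0) → P = 46
  (2, 1) → P = 67

At the optimal vertex, 7x1 + 3x2 = 17 and x1 = 2.
Solving simultaneously gives x1 = 2, x2 = 1.

x1 = 2, x2 = 1, maximum P = 67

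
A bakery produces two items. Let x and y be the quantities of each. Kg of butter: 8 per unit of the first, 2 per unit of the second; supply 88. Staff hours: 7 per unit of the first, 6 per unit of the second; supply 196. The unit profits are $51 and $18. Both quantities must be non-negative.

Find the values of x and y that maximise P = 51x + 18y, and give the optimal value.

x = 4, y = 28, maximum P = 708

Extreme points and P = 51x + 18y:
  (0, 0) → P = 0
  (0, 98/3) → P = 588
  (11, 0) → P = 561
  (4, 28) → P = 708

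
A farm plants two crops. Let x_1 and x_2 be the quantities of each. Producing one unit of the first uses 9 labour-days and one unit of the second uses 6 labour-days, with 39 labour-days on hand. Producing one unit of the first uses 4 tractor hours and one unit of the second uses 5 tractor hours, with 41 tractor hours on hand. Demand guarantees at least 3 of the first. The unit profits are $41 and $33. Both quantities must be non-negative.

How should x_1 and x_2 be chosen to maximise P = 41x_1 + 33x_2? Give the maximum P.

Feasible corners and P = 41x_1 + 33x_2:
  (13/3, 0) → P = 533/3
  (3, 0) → P = 123
  (3, 2) → P = 189

x_1 = 3, x_2 = 2, maximum P = 189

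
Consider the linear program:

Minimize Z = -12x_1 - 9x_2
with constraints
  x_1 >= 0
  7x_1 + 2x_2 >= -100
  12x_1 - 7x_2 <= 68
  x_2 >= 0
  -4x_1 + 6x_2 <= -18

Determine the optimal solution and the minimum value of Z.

Feasible corners and Z = -12x_1 - 9x_2:
  (17/3, 0) → Z = -68
  (141/22, 14/11) → Z = -972/11
  (9/2, 0) → Z = -54

x_1 = 141/22, x_2 = 14/11, minimum Z = -972/11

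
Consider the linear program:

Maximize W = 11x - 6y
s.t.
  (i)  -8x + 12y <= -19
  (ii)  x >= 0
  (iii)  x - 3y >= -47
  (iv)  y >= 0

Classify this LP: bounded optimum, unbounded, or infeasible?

From the feasible point (207/4, 395/12), moving in the direction (3, 1) keeps every constraint satisfied while W increases without bound.

unbounded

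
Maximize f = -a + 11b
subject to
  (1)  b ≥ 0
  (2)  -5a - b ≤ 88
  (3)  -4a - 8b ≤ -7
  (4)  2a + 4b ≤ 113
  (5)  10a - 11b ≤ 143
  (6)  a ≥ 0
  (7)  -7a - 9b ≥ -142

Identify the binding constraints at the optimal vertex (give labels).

(6) and (7)

Feasible corners and f = -a + 11b:
  (7/4, 0) → f = -7/4
  (143/10, 0) → f = -143/10
  (0, 7/8) → f = 77/8
  (2849/167, 419/167) → f = 1760/167
  (0, 142/9) → f = 1562/9

The maximum is at (0, 142/9). Substituting into each constraint, equality holds for (6) and (7); the remaining constraints have slack.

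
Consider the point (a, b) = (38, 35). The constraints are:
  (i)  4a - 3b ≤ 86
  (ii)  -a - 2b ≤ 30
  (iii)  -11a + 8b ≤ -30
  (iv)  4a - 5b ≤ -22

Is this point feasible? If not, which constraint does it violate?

(i): 47 ≤ 86 ✓
(ii): -108 ≤ 30 ✓
(iii): -138 ≤ -30 ✓
(iv): -23 ≤ -22 ✓

feasible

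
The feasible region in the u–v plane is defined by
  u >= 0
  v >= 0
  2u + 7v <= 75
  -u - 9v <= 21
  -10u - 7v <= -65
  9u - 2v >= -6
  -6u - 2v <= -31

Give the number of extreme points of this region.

Of the 21 pairwise boundary intersections, those satisfying every inequality are:
  (75/2, 0)
  (13/2, 0)
  (67/38, 194/19)
  (87/22, 40/11)

4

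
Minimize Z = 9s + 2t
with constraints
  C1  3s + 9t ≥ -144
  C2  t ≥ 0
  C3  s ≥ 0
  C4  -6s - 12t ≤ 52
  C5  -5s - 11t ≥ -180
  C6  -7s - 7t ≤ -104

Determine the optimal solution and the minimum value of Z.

Feasible corners and Z = 9s + 2t:
  (36, 0) → Z = 324
  (104/7, 0) → Z = 936/7
  (0, 180/11) → Z = 360/11
  (0, 104/7) → Z = 208/7

The optimum lies where s = 0 and -7s - 7t = -104.
Solving simultaneously gives s = 0, t = 104/7.

s = 0, t = 104/7, minimum Z = 208/7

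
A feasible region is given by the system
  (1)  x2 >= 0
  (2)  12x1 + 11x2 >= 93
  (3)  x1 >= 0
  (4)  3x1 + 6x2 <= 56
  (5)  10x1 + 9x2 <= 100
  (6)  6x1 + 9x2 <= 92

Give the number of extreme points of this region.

Of the 15 pairwise boundary intersections, those satisfying every inequality are:
  (31/4, 0)
  (10, 0)
  (0, 93/11)
  (0, 28/3)
  (32/11, 260/33)

5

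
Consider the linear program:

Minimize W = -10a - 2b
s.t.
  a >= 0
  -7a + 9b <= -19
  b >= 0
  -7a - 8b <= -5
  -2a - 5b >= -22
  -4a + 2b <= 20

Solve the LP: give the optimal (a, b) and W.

a = 11, b = 0, minimum W = -110

Feasible corners and W = -10a - 2b:
  (19/7, 0) → W = -190/7
  (293/53, 116/53) → W = -3162/53
  (11, 0) → W = -110

At the optimal vertex, b = 0 and -2a - 5b = -22.
Solving simultaneously gives a = 11, b = 0.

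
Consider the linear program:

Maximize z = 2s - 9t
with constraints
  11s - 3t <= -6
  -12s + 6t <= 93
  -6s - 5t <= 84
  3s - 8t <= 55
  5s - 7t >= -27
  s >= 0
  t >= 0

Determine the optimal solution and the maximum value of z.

The optimum lies where 11s - 3t = -6 and s = 0.
Solving simultaneously gives s = 0, t = 2.

s = 0, t = 2, maximum z = -18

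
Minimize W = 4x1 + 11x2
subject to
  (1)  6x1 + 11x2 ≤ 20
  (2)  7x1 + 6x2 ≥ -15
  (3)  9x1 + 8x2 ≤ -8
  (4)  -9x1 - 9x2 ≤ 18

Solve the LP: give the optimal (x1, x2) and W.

x1 = 8, x2 = -10, minimum W = -78

The optimum lies where 9x1 + 8x2 = -8 and -9x1 - 9x2 = 18.
Solving simultaneously gives x1 = 8, x2 = -10.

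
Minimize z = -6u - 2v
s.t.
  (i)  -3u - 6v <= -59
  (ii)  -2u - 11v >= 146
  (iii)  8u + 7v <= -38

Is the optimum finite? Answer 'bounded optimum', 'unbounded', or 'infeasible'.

The boundaries -3u - 6v = -59 and -2u - 11v = 146 meet at (1525/21, -556/21), but that point violates 8u + 7v ≤ -38. Every candidate vertex is excluded by some other constraint, so the feasible region is empty.

infeasible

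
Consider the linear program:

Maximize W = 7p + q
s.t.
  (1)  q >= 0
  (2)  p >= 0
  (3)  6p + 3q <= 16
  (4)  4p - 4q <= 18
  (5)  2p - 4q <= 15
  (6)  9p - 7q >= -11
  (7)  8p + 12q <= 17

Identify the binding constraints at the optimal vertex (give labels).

(1) and (7)

Corner points and W = 7p + q:
  (0, 0) → W = 0
  (17/8, 0) → W = 119/8
  (0, 17/12) → W = 17/12

The maximum is at (17/8, 0). Substituting into each constraint, equality holds for (1) and (7); the remaining constraints have slack.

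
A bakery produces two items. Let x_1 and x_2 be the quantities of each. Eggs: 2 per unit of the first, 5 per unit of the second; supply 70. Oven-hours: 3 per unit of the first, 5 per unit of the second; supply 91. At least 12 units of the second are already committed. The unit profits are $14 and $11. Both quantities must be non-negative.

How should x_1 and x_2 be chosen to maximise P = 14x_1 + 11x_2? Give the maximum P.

x_1 = 5, x_2 = 12, maximum P = 202

Feasible corners and P = 14x_1 + 11x_2:
  (0, 14) → P = 154
  (0, 12) → P = 132
  (5, 12) → P = 202

At the optimal vertex, 2x_1 + 5x_2 = 70 and x_2 = 12.
Solving simultaneously gives x_1 = 5, x_2 = 12.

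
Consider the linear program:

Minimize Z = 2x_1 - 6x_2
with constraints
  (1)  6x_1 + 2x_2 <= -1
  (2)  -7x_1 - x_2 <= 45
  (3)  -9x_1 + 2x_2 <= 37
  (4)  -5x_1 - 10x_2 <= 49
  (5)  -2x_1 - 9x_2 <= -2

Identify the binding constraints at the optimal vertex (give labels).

Corner points and Z = 2x_1 - 6x_2:
  (-38/15, 71/10) → Z = -143/3
  (-13/50, 7/25) → Z = -11/5
  (-329/85, 92/85) → Z = -242/17

The minimum is at (-38/15, 71/10). Substituting into each constraint, equality holds for (1) and (3); the remaining constraints have slack.

(1) and (3)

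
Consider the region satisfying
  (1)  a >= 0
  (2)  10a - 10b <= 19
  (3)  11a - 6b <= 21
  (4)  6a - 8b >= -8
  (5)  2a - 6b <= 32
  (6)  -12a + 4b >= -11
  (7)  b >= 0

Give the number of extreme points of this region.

4

The feasible vertices (each the meet of two boundaries and inside every other half-plane) are:
  (0, 1)
  (0, 0)
  (5/3, 9/4)
  (11/12, 0)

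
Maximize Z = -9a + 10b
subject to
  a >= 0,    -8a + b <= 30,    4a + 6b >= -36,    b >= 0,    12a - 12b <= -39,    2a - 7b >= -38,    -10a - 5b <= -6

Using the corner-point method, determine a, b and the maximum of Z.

At the optimal vertex, a = 0 and 2a - 7b = -38.
Solving simultaneously gives a = 0, b = 38/7.

a = 0, b = 38/7, maximum Z = 380/7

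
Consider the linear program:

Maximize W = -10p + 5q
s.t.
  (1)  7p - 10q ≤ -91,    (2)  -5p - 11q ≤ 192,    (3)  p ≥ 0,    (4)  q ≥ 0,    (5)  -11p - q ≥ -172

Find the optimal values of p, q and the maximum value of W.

p = 0, q = 172, maximum W = 860

Vertices and W = -10p + 5q:
  (0, 91/10) → W = 91/2
  (181/13, 245/13) → W = -45
  (0, 172) → W = 860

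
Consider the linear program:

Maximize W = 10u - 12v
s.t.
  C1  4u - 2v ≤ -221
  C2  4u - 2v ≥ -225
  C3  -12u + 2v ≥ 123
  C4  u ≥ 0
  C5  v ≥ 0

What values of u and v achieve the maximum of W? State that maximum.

u = 0, v = 221/2, maximum W = -1326

Corner points and W = 10u - 12v:
  (49/4, 135) → W = -2995/2
  (0, 221/2) → W = -1326
  (51/4, 138) → W = -3057/2
  (0, 225/2) → W = -1350

The binding constraints are 4u - 2v = -221 and u = 0.
Solving simultaneously gives u = 0, v = 221/2.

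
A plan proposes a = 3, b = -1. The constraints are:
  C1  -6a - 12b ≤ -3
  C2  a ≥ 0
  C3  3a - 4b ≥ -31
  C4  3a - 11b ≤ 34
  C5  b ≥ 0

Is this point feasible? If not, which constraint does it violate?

Constraint C5: b = -1, which is not ≥ 0. All other constraints are satisfied.

not feasible — violates C5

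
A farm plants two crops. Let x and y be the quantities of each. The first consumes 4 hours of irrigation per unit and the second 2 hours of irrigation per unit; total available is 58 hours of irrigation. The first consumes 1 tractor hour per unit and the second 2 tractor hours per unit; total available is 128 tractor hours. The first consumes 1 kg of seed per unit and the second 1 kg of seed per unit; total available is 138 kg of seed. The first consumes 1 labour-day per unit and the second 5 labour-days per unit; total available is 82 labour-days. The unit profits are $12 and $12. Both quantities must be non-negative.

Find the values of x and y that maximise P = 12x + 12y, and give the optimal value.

x = 7, y = 15, maximum P = 264

Vertices and P = 12x + 12y:
  (0, 0) → P = 0
  (0, 82/5) → P = 984/5
  (29/2, 0) → P = 174
  (7, 15) → P = 264

At the optimal vertex, 4x + 2y = 58 and x + 5y = 82.
Solving simultaneously gives x = 7, y = 15.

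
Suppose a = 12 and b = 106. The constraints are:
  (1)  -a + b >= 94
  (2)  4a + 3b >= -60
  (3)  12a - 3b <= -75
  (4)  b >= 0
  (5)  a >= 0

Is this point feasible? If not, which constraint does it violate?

feasible

(1): 94 ≥ 94 ✓
(2): 366 ≥ -60 ✓
(3): -174 ≤ -75 ✓
(4): 106 ≥ 0 ✓
(5): 12 ≥ 0 ✓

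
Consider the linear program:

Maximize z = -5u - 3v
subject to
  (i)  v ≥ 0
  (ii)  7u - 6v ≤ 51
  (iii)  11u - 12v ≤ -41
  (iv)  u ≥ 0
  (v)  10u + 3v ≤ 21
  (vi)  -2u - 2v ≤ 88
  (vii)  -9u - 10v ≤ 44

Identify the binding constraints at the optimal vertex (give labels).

(iii) and (iv)

Corner points and z = -5u - 3v:
  (0, 41/12) → z = -41/4
  (43/51, 641/153) → z = -856/51
  (0, 7) → z = -21

The maximum is at (0, 41/12). Substituting into each constraint, equality holds for (iii) and (iv); the remaining constraints have slack.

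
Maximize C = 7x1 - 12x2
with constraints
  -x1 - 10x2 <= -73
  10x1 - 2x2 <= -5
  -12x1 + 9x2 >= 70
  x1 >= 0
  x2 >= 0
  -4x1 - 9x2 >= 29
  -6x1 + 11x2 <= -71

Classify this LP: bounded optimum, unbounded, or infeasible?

infeasible

The boundaries -4x1 - 9x2 = 29 and -6x1 + 11x2 = -71 meet at (160/49, -229/49), but that point violates -x1 - 10x2 ≤ -73. Every candidate vertex is excluded by some other constraint, so the feasible region is empty.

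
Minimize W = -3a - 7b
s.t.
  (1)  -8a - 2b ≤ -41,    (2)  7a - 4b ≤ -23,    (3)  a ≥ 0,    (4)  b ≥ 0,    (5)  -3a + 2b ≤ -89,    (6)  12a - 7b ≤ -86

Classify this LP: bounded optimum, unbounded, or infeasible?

infeasible

The boundaries -8a - 2b = -41 and a = 0 meet at (0, 41/2), but that point violates -3a + 2b ≤ -89. Every candidate vertex is excluded by some other constraint, so the feasible region is empty.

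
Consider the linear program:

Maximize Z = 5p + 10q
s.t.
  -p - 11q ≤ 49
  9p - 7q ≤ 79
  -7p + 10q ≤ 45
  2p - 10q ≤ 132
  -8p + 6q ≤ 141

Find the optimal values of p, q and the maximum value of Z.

p = 1105/41, q = 958/41, maximum Z = 15105/41

Extreme points and Z = 5p + 10q:
  (263/53, -260/53) → Z = -1285/53
  (-985/87, -298/87) → Z = -2635/29
  (1105/41, 958/41) → Z = 15105/41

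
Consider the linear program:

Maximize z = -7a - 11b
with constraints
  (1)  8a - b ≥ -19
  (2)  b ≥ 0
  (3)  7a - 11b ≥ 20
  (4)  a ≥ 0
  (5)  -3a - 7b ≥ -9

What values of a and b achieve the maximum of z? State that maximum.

a = 20/7, b = 0, maximum z = -20

Extreme points and z = -7a - 11b:
  (20/7, 0) → z = -20
  (3, 0) → z = -21
  (239/82, 3/82) → z = -853/41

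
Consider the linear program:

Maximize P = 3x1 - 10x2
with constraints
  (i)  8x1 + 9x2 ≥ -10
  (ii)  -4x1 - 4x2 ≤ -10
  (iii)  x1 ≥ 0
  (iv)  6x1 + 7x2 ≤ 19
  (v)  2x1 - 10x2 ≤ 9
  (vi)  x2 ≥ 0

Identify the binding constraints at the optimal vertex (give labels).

(iv) and (vi)

Extreme points and P = 3x1 - 10x2:
  (0, 5/2) → P = -25
  (5/2, 0) → P = 15/2
  (0, 19/7) → P = -190/7
  (19/6, 0) → P = 19/2

The maximum is at (19/6, 0). Substituting into each constraint, equality holds for (iv) and (vi); the remaining constraints have slack.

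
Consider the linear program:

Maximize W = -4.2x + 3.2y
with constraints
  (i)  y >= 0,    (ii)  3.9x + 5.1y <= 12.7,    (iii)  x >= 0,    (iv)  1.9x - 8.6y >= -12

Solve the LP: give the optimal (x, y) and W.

Corner points and W = -4.2x + 3.2y:
  (127/39, 0) → W = -889/65
  (0, 0) → W = 0
  (4802/4323, 7093/4323) → W = 12646/21615
  (0, 60/43) → W = 192/43

x = 0, y = 60/43, maximum W = 192/43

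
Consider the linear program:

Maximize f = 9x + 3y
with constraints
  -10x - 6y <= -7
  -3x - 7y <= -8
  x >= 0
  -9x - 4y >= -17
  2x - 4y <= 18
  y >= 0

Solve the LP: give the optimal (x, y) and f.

Vertices and f = 9x + 3y:
  (1/52, 59/52) → f = 93/26
  (0, 7/6) → f = 7/2
  (29/17, 7/17) → f = 282/17
  (0, 17/4) → f = 51/4

At the optimal vertex, -3x - 7y = -8 and -9x - 4y = -17.
Solving simultaneously gives x = 29/17, y = 7/17.

x = 29/17, y = 7/17, maximum f = 282/17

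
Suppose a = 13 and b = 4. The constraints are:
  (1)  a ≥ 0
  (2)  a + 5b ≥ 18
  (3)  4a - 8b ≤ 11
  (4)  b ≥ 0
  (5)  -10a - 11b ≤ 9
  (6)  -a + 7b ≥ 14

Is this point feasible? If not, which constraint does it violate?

not feasible — violates (3)

Constraint (3): 4a - 8b = 20, which is not ≤ 11. All other constraints are satisfied.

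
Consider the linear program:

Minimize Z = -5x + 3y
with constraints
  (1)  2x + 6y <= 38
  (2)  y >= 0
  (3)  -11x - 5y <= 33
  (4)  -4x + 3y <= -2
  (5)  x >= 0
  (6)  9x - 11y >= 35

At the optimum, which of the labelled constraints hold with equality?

Corner points and Z = -5x + 3y:
  (19, 0) → Z = -95
  (157/19, 68/19) → Z = -581/19
  (35/9, 0) → Z = -175/9

The minimum is at (19, 0). Substituting into each constraint, equality holds for (1) and (2); the remaining constraints have slack.

(1) and (2)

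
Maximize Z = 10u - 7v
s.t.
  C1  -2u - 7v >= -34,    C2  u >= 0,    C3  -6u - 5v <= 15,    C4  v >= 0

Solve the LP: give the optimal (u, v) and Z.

u = 17, v = 0, maximum Z = 170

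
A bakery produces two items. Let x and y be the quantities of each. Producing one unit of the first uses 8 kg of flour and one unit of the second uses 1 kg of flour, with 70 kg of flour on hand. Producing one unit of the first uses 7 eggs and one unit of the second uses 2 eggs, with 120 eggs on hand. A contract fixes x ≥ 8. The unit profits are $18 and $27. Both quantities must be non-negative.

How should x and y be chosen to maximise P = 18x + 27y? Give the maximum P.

The binding constraints are 8x + y = 70 and x = 8.
Solving simultaneously gives x = 8, y = 6.

x = 8, y = 6, maximum P = 306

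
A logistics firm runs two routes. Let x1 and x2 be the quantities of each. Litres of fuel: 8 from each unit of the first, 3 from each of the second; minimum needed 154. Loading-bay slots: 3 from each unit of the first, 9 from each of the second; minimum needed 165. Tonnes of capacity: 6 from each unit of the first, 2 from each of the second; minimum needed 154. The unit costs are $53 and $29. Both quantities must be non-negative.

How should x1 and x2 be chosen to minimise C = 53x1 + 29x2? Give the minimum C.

x1 = 22, x2 = 11, minimum C = 1485

Vertices and C = 53x1 + 29x2:
  (0, 77) → C = 2233
  (55, 0) → C = 2915
  (22, 11) → C = 1485
The feasible region is unbounded (it extends along (0, 1), (1, 0)), but C strictly increases along every unbounded feasible direction, so there is no improving ray and the minimum is attained at a vertex.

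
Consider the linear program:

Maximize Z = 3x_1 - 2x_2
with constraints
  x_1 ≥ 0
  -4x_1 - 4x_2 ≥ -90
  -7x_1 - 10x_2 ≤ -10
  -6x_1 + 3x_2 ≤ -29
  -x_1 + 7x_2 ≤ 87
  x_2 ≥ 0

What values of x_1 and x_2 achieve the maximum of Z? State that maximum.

x_1 = 45/2, x_2 = 0, maximum Z = 135/2

Extreme points and Z = 3x_1 - 2x_2:
  (193/18, 106/9) → Z = 155/18
  (45/2, 0) → Z = 135/2
  (29/6, 0) → Z = 29/2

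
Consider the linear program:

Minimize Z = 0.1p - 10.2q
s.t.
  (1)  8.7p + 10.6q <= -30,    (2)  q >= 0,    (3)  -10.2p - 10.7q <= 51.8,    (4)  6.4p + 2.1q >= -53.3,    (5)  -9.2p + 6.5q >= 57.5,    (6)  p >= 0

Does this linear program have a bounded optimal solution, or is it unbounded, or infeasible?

The boundaries 8.7p + 10.6q = -30 and 6.4p + 2.1q = -53.3 meet at (-50198/4957, 27171/4957), but that point violates p ≥ 0. Every candidate vertex is excluded by some other constraint, so the feasible region is empty.

infeasible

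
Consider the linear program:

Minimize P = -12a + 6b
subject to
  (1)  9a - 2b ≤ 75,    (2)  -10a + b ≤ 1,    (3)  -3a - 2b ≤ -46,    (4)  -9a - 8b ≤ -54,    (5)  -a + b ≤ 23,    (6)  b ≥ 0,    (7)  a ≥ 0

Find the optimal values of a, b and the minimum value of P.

a = 121/12, b = 63/8, minimum P = -295/4

Vertices and P = -12a + 6b:
  (121/12, 63/8) → P = -295/4
  (121/7, 282/7) → P = 240/7
  (44/23, 463/23) → P = 2250/23
  (22/9, 229/9) → P = 370/3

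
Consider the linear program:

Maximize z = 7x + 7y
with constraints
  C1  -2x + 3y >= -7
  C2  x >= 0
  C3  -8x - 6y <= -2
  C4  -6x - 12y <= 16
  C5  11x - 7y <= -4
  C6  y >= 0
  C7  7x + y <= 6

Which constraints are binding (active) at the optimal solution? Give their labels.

Feasible corners and z = 7x + 7y:
  (0, 4/7) → z = 4
  (0, 6) → z = 42
  (19/30, 47/30) → z = 77/5

The maximum is at (0, 6). Substituting into each constraint, equality holds for C2 and C7; the remaining constraints have slack.

C2 and C7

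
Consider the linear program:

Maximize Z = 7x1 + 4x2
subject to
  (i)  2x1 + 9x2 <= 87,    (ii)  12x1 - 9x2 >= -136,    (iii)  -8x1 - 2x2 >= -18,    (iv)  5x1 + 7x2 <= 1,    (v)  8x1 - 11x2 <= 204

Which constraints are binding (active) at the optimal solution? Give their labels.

(iii) and (iv)

Feasible corners and Z = 7x1 + 4x2:
  (-943/129, 692/129) → Z = -3833/129
  (-833/15, -884/15) → Z = -9367/15
  (62/23, -41/23) → Z = 270/23
  (303/52, -186/13) → Z = -855/52

The maximum is at (62/23, -41/23). Substituting into each constraint, equality holds for (iii) and (iv); the remaining constraints have slack.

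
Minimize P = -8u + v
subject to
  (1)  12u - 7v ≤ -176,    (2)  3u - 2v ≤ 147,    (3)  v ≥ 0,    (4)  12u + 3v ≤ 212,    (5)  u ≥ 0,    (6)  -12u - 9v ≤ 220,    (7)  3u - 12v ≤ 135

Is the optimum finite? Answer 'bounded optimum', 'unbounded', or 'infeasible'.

bounded optimum

Corner points and P = -8u + v:
  (239/30, 194/5) → P = -374/15
  (0, 176/7) → P = 176/7
  (0, 212/3) → P = 212/3
The feasible region has finitely many vertices and no improving ray; the minimum is -374/15 at (239/30, 194/5).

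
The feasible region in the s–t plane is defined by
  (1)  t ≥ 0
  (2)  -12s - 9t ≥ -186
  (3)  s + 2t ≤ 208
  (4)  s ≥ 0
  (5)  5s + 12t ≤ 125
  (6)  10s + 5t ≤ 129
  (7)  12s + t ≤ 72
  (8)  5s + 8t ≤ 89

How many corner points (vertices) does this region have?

5

The feasible vertices (each the meet of two boundaries and inside every other half-plane) are:
  (0, 0)
  (6, 0)
  (0, 125/12)
  (17/5, 9)
  (487/91, 708/91)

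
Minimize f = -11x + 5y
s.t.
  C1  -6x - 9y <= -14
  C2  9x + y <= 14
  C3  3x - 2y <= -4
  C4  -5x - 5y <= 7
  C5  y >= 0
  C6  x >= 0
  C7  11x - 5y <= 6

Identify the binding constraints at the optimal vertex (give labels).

Vertices and f = -11x + 5y:
  (8/7, 26/7) → f = 6
  (0, 14) → f = 70
  (0, 2) → f = 10

The minimum is at (8/7, 26/7). Substituting into each constraint, equality holds for C2 and C3; the remaining constraints have slack.

C2 and C3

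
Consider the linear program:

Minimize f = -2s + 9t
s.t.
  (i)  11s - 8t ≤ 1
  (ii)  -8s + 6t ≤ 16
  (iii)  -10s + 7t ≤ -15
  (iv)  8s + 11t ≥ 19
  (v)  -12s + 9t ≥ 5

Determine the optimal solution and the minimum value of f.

s = 113/3, t = 155/3, minimum f = 1169/3

Corner points and f = -2s + 9t:
  (67, 92) → f = 694
  (113/3, 155/3) → f = 1169/3
  (101/2, 70) → f = 529

At the optimal vertex, 11s - 8t = 1 and -10s + 7t = -15.
Solving simultaneously gives s = 113/3, t = 155/3.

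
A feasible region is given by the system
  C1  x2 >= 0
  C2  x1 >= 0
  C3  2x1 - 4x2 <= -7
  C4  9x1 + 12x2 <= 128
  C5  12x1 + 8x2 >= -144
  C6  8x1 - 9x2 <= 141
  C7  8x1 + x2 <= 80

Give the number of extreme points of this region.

Intersecting each pair of boundary lines and keeping only the points that satisfy every inequality leaves:
  (0, 7/4)
  (0, 32/3)
  (107/15, 319/60)

3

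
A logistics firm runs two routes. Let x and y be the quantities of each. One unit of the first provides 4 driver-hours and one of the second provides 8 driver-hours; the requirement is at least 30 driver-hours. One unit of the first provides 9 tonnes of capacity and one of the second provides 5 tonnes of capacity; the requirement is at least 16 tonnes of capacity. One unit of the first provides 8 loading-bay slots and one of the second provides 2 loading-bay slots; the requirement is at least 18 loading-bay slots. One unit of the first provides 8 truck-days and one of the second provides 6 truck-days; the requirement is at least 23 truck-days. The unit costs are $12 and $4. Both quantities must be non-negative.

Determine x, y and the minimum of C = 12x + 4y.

Corner points and C = 12x + 4y:
  (0, 9) → C = 36
  (15/2, 0) → C = 90
  (3/2, 3) → C = 30
The feasible region is unbounded (it extends along (0, 1), (1, 0)), but C strictly increases along every unbounded feasible direction, so there is no improving ray and the minimum is attained at a vertex.

x = 3/2, y = 3, minimum C = 30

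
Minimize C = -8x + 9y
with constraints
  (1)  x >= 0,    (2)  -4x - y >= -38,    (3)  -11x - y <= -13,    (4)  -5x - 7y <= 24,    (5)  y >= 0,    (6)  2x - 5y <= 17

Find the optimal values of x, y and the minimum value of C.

x = 207/22, y = 4/11, minimum C = -72

Vertices and C = -8x + 9y:
  (0, 38) → C = 342
  (0, 13) → C = 117
  (207/22, 4/11) → C = -72
  (13/11, 0) → C = -104/11
  (17/2, 0) → C = -68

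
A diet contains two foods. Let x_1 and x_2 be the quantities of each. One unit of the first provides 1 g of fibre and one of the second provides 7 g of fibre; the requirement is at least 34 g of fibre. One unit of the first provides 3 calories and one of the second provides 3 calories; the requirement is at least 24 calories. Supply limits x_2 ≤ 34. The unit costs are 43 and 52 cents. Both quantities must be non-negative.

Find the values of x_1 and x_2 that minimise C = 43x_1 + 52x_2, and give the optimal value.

x_1 = 11/3, x_2 = 13/3, minimum C = 383

Extreme points and C = 43x_1 + 52x_2:
  (0, 8) → C = 416
  (0, 34) → C = 1768
  (34, 0) → C = 1462
  (11/3, 13/3) → C = 383
The feasible region is unbounded (it extends along (1, 0)), but C strictly increases along every unbounded feasible direction, so there is no improving ray and the minimum is attained at a vertex.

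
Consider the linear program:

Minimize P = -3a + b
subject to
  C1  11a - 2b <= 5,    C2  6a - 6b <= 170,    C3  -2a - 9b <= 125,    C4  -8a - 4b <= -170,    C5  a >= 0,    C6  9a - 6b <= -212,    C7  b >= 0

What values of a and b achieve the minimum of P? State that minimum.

a = 227/24, b = 2377/48, minimum P = 1015/48

Corner points and P = -3a + b:
  (227/24, 2377/48) → P = 1015/48
  (0, 85/2) → P = 85/2
  (43/21, 1613/42) → P = 1355/42
The feasible region is unbounded (it extends along (0, 1), (2, 11)), but P strictly increases along every unbounded feasible direction, so there is no improving ray and the minimum is attained at a vertex.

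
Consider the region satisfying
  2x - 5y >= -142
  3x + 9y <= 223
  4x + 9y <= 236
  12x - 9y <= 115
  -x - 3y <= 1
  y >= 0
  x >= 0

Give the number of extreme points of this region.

Intersecting each pair of boundary lines and keeping only the points that satisfy every inequality leaves:
  (13, 184/9)
  (0, 223/9)
  (351/16, 593/36)
  (115/12, 0)
  (0, 0)

5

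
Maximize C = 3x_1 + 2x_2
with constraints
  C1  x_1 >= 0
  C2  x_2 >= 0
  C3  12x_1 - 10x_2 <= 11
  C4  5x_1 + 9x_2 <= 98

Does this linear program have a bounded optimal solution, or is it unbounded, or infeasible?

bounded optimum

Corner points and C = 3x_1 + 2x_2:
  (0, 0) → C = 0
  (0, 98/9) → C = 196/9
  (11/12, 0) → C = 11/4
  (1079/158, 1121/158) → C = 5479/158
The feasible region has finitely many vertices and no improving ray; the maximum is 5479/158 at (1079/158, 1121/158).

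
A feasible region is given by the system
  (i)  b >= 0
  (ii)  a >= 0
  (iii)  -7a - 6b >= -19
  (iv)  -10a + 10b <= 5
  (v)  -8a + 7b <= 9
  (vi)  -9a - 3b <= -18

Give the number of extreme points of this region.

3

Of the 15 pairwise boundary intersections, those satisfying every inequality are:
  (19/7, 0)
  (2, 0)
  (17/11, 15/11)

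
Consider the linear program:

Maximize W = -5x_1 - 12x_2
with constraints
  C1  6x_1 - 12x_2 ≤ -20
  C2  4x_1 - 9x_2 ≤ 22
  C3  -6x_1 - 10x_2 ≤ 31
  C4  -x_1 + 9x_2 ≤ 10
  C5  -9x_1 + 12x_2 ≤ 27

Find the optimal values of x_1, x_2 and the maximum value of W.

x_1 = -7/3, x_2 = 1/2, maximum W = 17/3

Extreme points and W = -5x_1 - 12x_2:
  (-10/7, 20/21) → W = -30/7
  (-7/3, 1/2) → W = 17/3
  (-41/23, 21/23) → W = -47/23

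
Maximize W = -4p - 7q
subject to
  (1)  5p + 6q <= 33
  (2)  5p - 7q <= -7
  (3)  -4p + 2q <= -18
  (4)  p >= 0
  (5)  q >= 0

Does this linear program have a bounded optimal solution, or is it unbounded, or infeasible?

The boundaries 5p + 6q = 33 and 5p - 7q = -7 meet at (189/65, 40/13), but that point violates -4p + 2q ≤ -18. Every candidate vertex is excluded by some other constraint, so the feasible region is empty.

infeasible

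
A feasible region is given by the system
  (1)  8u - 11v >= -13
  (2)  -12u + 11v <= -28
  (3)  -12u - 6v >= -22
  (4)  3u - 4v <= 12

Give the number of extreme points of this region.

Intersecting each pair of boundary lines and keeping only the points that satisfy every inequality leaves:
  (205/102, -6/17)
  (-4/3, -4)
  (80/33, -13/11)

3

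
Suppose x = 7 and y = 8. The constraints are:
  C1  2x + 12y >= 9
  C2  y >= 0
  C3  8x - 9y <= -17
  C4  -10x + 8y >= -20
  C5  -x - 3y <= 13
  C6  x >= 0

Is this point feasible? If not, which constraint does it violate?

not feasible — violates C3

Constraint C3: 8x - 9y = -16, which is not ≤ -17. All other constraints are satisfied.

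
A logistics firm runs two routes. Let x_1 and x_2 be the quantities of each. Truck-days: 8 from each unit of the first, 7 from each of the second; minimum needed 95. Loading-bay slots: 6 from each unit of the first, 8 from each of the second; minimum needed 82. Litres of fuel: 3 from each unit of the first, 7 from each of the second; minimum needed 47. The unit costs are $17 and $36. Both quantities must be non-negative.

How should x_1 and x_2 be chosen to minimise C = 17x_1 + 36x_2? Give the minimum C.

Corner points and C = 17x_1 + 36x_2:
  (0, 95/7) → C = 3420/7
  (47/3, 0) → C = 799/3
  (93/11, 43/11) → C = 3129/11
  (11, 2) → C = 259
The feasible region is unbounded (it extends along (0, 1), (1, 0)), but C strictly increases along every unbounded feasible direction, so there is no improving ray and the minimum is attained at a vertex.

The binding constraints are 6x_1 + 8x_2 = 82 and 3x_1 + 7x_2 = 47.
Solving simultaneously gives x_1 = 11, x_2 = 2.

x_1 = 11, x_2 = 2, minimum C = 259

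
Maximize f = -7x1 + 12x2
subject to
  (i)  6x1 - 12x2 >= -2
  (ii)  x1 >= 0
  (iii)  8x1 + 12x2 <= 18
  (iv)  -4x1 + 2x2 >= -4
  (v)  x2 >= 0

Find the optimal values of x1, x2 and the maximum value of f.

x1 = 0, x2 = 1/6, maximum f = 2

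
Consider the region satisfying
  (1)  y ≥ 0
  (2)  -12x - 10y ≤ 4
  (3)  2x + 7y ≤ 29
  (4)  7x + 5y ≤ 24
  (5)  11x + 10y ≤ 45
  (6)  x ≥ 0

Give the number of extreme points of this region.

Pairwise boundary intersections that survive every other constraint:
  (24/7, 0)
  (0, 0)
  (25/57, 229/57)
  (0, 29/7)
  (1, 17/5)

5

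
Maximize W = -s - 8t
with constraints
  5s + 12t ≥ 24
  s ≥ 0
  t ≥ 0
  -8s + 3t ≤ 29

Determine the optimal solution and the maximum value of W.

Corner points and W = -s - 8t:
  (0, 2) → W = -16
  (24/5, 0) → W = -24/5
  (0, 29/3) → W = -232/3
The feasible region is unbounded (it extends along (3, 8), (1, 0)), but W strictly decreases along every unbounded feasible direction, so there is no improving ray and the maximum is attained at a vertex.

s = 24/5, t = 0, maximum W = -24/5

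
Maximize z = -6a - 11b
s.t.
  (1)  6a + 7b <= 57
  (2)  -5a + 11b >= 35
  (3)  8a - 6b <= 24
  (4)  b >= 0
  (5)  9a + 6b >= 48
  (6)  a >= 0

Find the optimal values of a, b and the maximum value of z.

a = 106/43, b = 185/43, maximum z = -2671/43

Corner points and z = -6a - 11b:
  (382/101, 495/101) → z = -7737/101
  (0, 57/7) → z = -627/7
  (106/43, 185/43) → z = -2671/43
  (0, 8) → z = -88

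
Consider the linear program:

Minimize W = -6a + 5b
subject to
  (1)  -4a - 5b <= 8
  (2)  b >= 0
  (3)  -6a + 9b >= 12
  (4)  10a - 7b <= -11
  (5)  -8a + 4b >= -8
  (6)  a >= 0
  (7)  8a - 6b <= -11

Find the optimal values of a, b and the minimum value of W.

Extreme points and W = -6a + 5b:
  (25/4, 21/2) → W = 15
  (11/4, 11/2) → W = 11
  (0, 11/6) → W = 55/6
The feasible region is unbounded (it extends along (0, 1), (1, 2)), but W strictly increases along every unbounded feasible direction, so there is no improving ray and the minimum is attained at a vertex.

a = 0, b = 11/6, minimum W = 55/6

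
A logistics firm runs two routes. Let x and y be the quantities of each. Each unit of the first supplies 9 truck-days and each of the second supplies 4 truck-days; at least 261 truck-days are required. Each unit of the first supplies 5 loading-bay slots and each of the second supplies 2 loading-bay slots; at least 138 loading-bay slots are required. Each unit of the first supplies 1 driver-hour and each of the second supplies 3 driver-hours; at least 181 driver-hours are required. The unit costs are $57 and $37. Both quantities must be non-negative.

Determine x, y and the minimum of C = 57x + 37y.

Feasible corners and C = 57x + 37y:
  (0, 69) → C = 2553
  (181, 0) → C = 10317
  (4, 59) → C = 2411
The feasible region is unbounded (it extends along (0, 1), (1, 0)), but C strictly increases along every unbounded feasible direction, so there is no improving ray and the minimum is attained at a vertex.

The optimum lies where 5x + 2y = 138 and x + 3y = 181.
Solving simultaneously gives x = 4, y = 59.

x = 4, y = 59, minimum C = 2411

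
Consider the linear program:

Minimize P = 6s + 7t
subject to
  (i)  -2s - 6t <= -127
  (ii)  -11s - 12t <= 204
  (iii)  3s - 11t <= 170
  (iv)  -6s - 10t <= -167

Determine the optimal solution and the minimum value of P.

Corner points and P = 6s + 7t:
  (2417/40, 41/40) → P = 14789/40
  (-67/4, 107/4) → P = 347/4
  (-2022/19, 3061/38) → P = -2837/38
The feasible region is unbounded (it extends along (11, 3), (-12, 11)), but P strictly increases along every unbounded feasible direction, so there is no improving ray and the minimum is attained at a vertex.

At the optimal vertex, -11s - 12t = 204 and -6s - 10t = -167.
Solving simultaneously gives s = -2022/19, t = 3061/38.

s = -2022/19, t = 3061/38, minimum P = -2837/38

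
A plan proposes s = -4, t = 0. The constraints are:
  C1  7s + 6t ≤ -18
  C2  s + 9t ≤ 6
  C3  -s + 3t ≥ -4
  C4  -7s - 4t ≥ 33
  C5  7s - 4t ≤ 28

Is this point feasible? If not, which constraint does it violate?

Constraint C4: -7s - 4t = 28, which is not ≥ 33. All other constraints are satisfied.

not feasible — violates C4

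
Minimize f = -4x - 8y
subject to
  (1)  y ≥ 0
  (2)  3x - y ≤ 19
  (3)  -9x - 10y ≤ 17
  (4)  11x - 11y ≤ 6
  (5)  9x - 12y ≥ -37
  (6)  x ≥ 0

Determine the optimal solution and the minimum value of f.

Feasible corners and f = -4x - 8y:
  (6/11, 0) → f = -24/11
  (0, 0) → f = 0
  (203/22, 191/22) → f = -1170/11
  (265/27, 94/9) → f = -3316/27
  (0, 37/12) → f = -74/3

At the optimal vertex, 3x - y = 19 and 9x - 12y = -37.
Solving simultaneously gives x = 265/27, y = 94/9.

x = 265/27, y = 94/9, minimum f = -3316/27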